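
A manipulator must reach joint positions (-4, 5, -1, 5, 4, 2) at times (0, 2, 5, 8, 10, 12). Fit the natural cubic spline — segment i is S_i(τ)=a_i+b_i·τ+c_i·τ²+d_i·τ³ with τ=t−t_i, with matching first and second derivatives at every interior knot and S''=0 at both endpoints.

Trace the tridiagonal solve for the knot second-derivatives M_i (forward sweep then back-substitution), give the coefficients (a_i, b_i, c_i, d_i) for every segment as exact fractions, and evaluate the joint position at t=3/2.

Δ: Δ0=9/2, Δ1=-2, Δ2=2, Δ3=-1/2, Δ4=-1
row 1: diag=10, rhs=-39; c'=3/10, d'=-39/10
row 2: denom=12−3·3/10=111/10; d'=(24−3·-39/10)/(111/10)=119/37
row 3: denom=10−3·10/37=340/37; d'=(-15−3·119/37)/(340/37)=-228/85
row 4: denom=8−2·37/170=643/85; d'=(-3−2·-228/85)/(643/85)=201/643
back: M4=201/643
back: M3=-228/85−37/170·201/643=-3537/1286
back: M2=119/37−10/37·-3537/1286=2546/643
back: M1=-39/10−3/10·2546/643=-6543/1286
M: M0=0, M1=-6543/1286, M2=2546/643, M3=-3537/1286, M4=201/643, M5=0
seg 0: a=-4, c=M0/2=0, d=(M1−M0)/(6·2)=-2181/5144, b=Δ0−h0·(2M0+M1)/6=3984/643
seg 1: a=5, c=M1/2=-6543/2572, d=(M2−M1)/(6·3)=11635/23148, b=Δ1−h1·(2M1+M2)/6=1425/1286
seg 2: a=-1, c=M2/2=1273/643, d=(M3−M2)/(6·3)=-8629/23148, b=Δ2−h2·(2M2+M3)/6=-1503/2572
seg 3: a=5, c=M3/2=-3537/2572, d=(M4−M3)/(6·2)=1313/5144, b=Δ3−h3·(2M3+M4)/6=1581/1286
seg 4: a=4, c=M4/2=201/1286, d=(M5−M4)/(6·2)=-67/2572, b=Δ4−h4·(2M4+M5)/6=-777/643
t_q=3/2 → seg 0, τ=3/2; S=-4+3984/643·τ+0·τ²+-2181/5144·τ³=158969/41152

  seg 0: a=-4 b=3984/643 c=0 d=-2181/5144
  seg 1: a=5 b=1425/1286 c=-6543/2572 d=11635/23148
  seg 2: a=-1 b=-1503/2572 c=1273/643 d=-8629/23148
  seg 3: a=5 b=1581/1286 c=-3537/2572 d=1313/5144
  seg 4: a=4 b=-777/643 c=201/1286 d=-67/2572
S(3/2) = 158969/41152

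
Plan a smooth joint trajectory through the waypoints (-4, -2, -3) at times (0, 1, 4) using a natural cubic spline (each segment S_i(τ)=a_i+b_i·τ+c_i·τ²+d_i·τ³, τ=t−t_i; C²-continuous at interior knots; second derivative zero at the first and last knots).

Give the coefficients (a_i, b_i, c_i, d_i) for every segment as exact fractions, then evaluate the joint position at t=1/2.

Δ: Δ0=2, Δ1=-1/3
row 1: diag=8, rhs=-14; c'=3/8, d'=-7/4
back: M1=-7/4
M: M0=0, M1=-7/4, M2=0
seg 0: a=-4, c=M0/2=0, d=(M1−M0)/(6·1)=-7/24, b=Δ0−h0·(2M0+M1)/6=55/24
seg 1: a=-2, c=M1/2=-7/8, d=(M2−M1)/(6·3)=7/72, b=Δ1−h1·(2M1+M2)/6=17/12
t_q=1/2 → seg 0, τ=1/2; S=-4+55/24·τ+0·τ²+-7/24·τ³=-185/64

  seg 0: a=-4 b=55/24 c=0 d=-7/24
  seg 1: a=-2 b=17/12 c=-7/8 d=7/72
S(1/2) = -185/64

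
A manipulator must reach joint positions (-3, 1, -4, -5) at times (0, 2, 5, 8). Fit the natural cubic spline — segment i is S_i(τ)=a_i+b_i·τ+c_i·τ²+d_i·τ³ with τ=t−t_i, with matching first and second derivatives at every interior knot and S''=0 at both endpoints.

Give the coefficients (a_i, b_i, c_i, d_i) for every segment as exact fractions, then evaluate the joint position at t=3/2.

Δ: Δ0=2, Δ1=-5/3, Δ2=-1/3
row 1: diag=10, rhs=-22; c'=3/10, d'=-11/5
row 2: denom=12−3·3/10=111/10; d'=(8−3·-11/5)/(111/10)=146/111
back: M2=146/111
back: M1=-11/5−3/10·146/111=-96/37
M: M0=0, M1=-96/37, M2=146/111, M3=0
seg 0: a=-3, c=M0/2=0, d=(M1−M0)/(6·2)=-8/37, b=Δ0−h0·(2M0+M1)/6=106/37
seg 1: a=1, c=M1/2=-48/37, d=(M2−M1)/(6·3)=217/999, b=Δ1−h1·(2M1+M2)/6=10/37
seg 2: a=-4, c=M2/2=73/111, d=(M3−M2)/(6·3)=-73/999, b=Δ2−h2·(2M2+M3)/6=-61/37
t_q=3/2 → seg 0, τ=3/2; S=-3+106/37·τ+0·τ²+-8/37·τ³=21/37

  seg 0: a=-3 b=106/37 c=0 d=-8/37
  seg 1: a=1 b=10/37 c=-48/37 d=217/999
  seg 2: a=-4 b=-61/37 c=73/111 d=-73/999
S(3/2) = 21/37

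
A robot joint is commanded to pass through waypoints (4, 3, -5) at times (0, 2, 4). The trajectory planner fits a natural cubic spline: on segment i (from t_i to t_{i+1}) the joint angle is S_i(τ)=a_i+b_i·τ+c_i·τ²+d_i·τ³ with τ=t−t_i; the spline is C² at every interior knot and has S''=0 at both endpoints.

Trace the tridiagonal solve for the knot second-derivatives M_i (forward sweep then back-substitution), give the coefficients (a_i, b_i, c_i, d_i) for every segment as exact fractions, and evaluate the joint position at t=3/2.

  seg 0: a=4 b=3/8 c=0 d=-7/32
  seg 1: a=3 b=-9/4 c=-21/16 d=7/32
S(3/2) = 979/256

Δ: Δ0=-1/2, Δ1=-4
row 1: diag=8, rhs=-21; c'=1/4, d'=-21/8
back: M1=-21/8
M: M0=0, M1=-21/8, M2=0
seg 0: a=4, c=M0/2=0, d=(M1−M0)/(6·2)=-7/32, b=Δ0−h0·(2M0+M1)/6=3/8
seg 1: a=3, c=M1/2=-21/16, d=(M2−M1)/(6·2)=7/32, b=Δ1−h1·(2M1+M2)/6=-9/4
t_q=3/2 → seg 0, τ=3/2; S=4+3/8·τ+0·τ²+-7/32·τ³=979/256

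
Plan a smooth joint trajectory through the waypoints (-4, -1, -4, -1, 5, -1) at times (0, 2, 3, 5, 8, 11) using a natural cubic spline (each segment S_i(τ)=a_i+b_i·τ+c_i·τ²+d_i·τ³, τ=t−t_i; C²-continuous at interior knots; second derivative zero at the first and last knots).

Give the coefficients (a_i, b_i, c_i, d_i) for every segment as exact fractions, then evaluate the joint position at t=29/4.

Δ: Δ0=3/2, Δ1=-3, Δ2=3/2, Δ3=2, Δ4=-2
row 1: diag=6, rhs=-27; c'=1/6, d'=-9/2
row 2: denom=6−1·1/6=35/6; d'=(27−1·-9/2)/(35/6)=27/5
row 3: denom=10−2·12/35=326/35; d'=(3−2·27/5)/(326/35)=-273/326
row 4: denom=12−3·105/326=3597/326; d'=(-24−3·-273/326)/(3597/326)=-2335/1199
back: M4=-2335/1199
back: M3=-273/326−105/326·-2335/1199=-252/1199
back: M2=27/5−12/35·-252/1199=6561/1199
back: M1=-9/2−1/6·6561/1199=-6489/1199
M: M0=0, M1=-6489/1199, M2=6561/1199, M3=-252/1199, M4=-2335/1199, M5=0
seg 0: a=-4, c=M0/2=0, d=(M1−M0)/(6·2)=-2163/4796, b=Δ0−h0·(2M0+M1)/6=7923/2398
seg 1: a=-1, c=M1/2=-6489/2398, d=(M2−M1)/(6·1)=2175/1199, b=Δ1−h1·(2M1+M2)/6=-5055/2398
seg 2: a=-4, c=M2/2=6561/2398, d=(M3−M2)/(6·2)=-2271/4796, b=Δ2−h2·(2M2+M3)/6=-453/218
seg 3: a=-1, c=M3/2=-126/1199, d=(M4−M3)/(6·3)=-2083/21582, b=Δ3−h3·(2M3+M4)/6=7635/2398
seg 4: a=5, c=M4/2=-2335/2398, d=(M5−M4)/(6·3)=2335/21582, b=Δ4−h4·(2M4+M5)/6=-63/1199
t_q=29/4 → seg 3, τ=9/4; S=-1+7635/2398·τ+-126/1199·τ²+-2083/21582·τ³=695597/153472

  seg 0: a=-4 b=7923/2398 c=0 d=-2163/4796
  seg 1: a=-1 b=-5055/2398 c=-6489/2398 d=2175/1199
  seg 2: a=-4 b=-453/218 c=6561/2398 d=-2271/4796
  seg 3: a=-1 b=7635/2398 c=-126/1199 d=-2083/21582
  seg 4: a=5 b=-63/1199 c=-2335/2398 d=2335/21582
S(29/4) = 695597/153472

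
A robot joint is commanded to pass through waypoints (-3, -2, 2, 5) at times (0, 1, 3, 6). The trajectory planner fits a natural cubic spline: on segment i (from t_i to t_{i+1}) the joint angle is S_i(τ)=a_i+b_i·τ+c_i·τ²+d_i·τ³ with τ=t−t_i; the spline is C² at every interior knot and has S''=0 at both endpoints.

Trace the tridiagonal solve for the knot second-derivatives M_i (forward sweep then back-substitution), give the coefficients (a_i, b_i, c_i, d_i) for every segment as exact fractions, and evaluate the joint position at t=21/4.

  seg 0: a=-3 b=11/14 c=0 d=3/14
  seg 1: a=-2 b=10/7 c=9/14 d=-5/28
  seg 2: a=2 b=13/7 c=-3/7 d=1/21
S(21/4) = 2039/448

Δ: Δ0=1, Δ1=2, Δ2=1
row 1: diag=6, rhs=6; c'=1/3, d'=1
row 2: denom=10−2·1/3=28/3; d'=(-6−2·1)/(28/3)=-6/7
back: M2=-6/7
back: M1=1−1/3·-6/7=9/7
M: M0=0, M1=9/7, M2=-6/7, M3=0
seg 0: a=-3, c=M0/2=0, d=(M1−M0)/(6·1)=3/14, b=Δ0−h0·(2M0+M1)/6=11/14
seg 1: a=-2, c=M1/2=9/14, d=(M2−M1)/(6·2)=-5/28, b=Δ1−h1·(2M1+M2)/6=10/7
seg 2: a=2, c=M2/2=-3/7, d=(M3−M2)/(6·3)=1/21, b=Δ2−h2·(2M2+M3)/6=13/7
t_q=21/4 → seg 2, τ=9/4; S=2+13/7·τ+-3/7·τ²+1/21·τ³=2039/448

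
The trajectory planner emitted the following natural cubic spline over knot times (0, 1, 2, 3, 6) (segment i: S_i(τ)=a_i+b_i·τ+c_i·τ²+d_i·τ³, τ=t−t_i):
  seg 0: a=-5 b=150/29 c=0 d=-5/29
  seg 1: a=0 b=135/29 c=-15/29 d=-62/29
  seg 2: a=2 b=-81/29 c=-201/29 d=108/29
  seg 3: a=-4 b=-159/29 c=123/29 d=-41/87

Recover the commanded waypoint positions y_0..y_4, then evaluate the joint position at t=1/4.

y_0 = S_0(0) = a_0 = -5
y_1 = S_1(0) = a_1 = 0
y_2 = S_2(0) = a_2 = 2
y_3 = S_3(0) = a_3 = -4
y_4 = S_3(3) = 5
t_q=1/4 is in segment 0 (τ=1/4); S_0(τ)=-6885/1856

y_0=-5 y_1=0 y_2=2 y_3=-4 y_4=5
S(1/4) = -6885/1856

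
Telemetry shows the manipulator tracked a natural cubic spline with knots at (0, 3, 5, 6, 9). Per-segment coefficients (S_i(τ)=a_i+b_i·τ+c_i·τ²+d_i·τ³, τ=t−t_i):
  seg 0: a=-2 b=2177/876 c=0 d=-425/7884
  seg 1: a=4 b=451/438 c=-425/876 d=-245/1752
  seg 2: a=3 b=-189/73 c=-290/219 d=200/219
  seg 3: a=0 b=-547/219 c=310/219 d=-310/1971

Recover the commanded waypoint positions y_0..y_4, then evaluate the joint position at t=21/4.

y_0=-2 y_1=4 y_2=3 y_3=0 y_4=1
S(21/4) = 667/292

y_0 = S_0(0) = a_0 = -2
y_1 = S_1(0) = a_1 = 4
y_2 = S_2(0) = a_2 = 3
y_3 = S_3(0) = a_3 = 0
y_4 = S_3(3) = 1
t_q=21/4 is in segment 2 (τ=1/4); S_2(τ)=667/292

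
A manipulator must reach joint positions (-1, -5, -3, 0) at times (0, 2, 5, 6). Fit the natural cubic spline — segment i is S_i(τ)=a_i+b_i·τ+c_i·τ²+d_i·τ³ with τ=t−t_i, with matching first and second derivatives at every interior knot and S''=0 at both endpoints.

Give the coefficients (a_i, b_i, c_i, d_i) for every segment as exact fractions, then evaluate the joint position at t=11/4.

Δ: Δ0=-2, Δ1=2/3, Δ2=3
row 1: diag=10, rhs=16; c'=3/10, d'=8/5
row 2: denom=8−3·3/10=71/10; d'=(14−3·8/5)/(71/10)=92/71
back: M2=92/71
back: M1=8/5−3/10·92/71=86/71
M: M0=0, M1=86/71, M2=92/71, M3=0
seg 0: a=-1, c=M0/2=0, d=(M1−M0)/(6·2)=43/426, b=Δ0−h0·(2M0+M1)/6=-512/213
seg 1: a=-5, c=M1/2=43/71, d=(M2−M1)/(6·3)=1/213, b=Δ1−h1·(2M1+M2)/6=-254/213
seg 2: a=-3, c=M2/2=46/71, d=(M3−M2)/(6·1)=-46/213, b=Δ2−h2·(2M2+M3)/6=547/213
t_q=11/4 → seg 1, τ=3/4; S=-5+-254/213·τ+43/71·τ²+1/213·τ³=-25227/4544

  seg 0: a=-1 b=-512/213 c=0 d=43/426
  seg 1: a=-5 b=-254/213 c=43/71 d=1/213
  seg 2: a=-3 b=547/213 c=46/71 d=-46/213
S(11/4) = -25227/4544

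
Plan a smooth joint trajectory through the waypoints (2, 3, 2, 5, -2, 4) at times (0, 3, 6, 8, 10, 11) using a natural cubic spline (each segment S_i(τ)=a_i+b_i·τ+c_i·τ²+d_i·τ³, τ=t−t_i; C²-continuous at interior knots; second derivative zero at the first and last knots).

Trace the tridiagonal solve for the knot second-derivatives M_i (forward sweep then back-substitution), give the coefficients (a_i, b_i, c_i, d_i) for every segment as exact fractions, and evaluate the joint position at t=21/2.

  seg 0: a=2 b=331/383 c=0 d=-610/10341
  seg 1: a=3 b=-279/383 c=-610/1149 d=2284/10341
  seg 2: a=2 b=785/383 c=558/383 d=-2653/3064
  seg 3: a=5 b=-1925/766 c=-5727/1532 d=4971/3064
  seg 4: a=-2 b=767/383 c=4593/766 d=-1531/766
S(21/2) = 1535/6128

Δ: Δ0=1/3, Δ1=-1/3, Δ2=3/2, Δ3=-7/2, Δ4=6
row 1: diag=12, rhs=-4; c'=1/4, d'=-1/3
row 2: denom=10−3·1/4=37/4; d'=(11−3·-1/3)/(37/4)=48/37
row 3: denom=8−2·8/37=280/37; d'=(-30−2·48/37)/(280/37)=-603/140
row 4: denom=6−2·37/140=383/70; d'=(57−2·-603/140)/(383/70)=4593/383
back: M4=4593/383
back: M3=-603/140−37/140·4593/383=-5727/766
back: M2=48/37−8/37·-5727/766=1116/383
back: M1=-1/3−1/4·1116/383=-1220/1149
M: M0=0, M1=-1220/1149, M2=1116/383, M3=-5727/766, M4=4593/383, M5=0
seg 0: a=2, c=M0/2=0, d=(M1−M0)/(6·3)=-610/10341, b=Δ0−h0·(2M0+M1)/6=331/383
seg 1: a=3, c=M1/2=-610/1149, d=(M2−M1)/(6·3)=2284/10341, b=Δ1−h1·(2M1+M2)/6=-279/383
seg 2: a=2, c=M2/2=558/383, d=(M3−M2)/(6·2)=-2653/3064, b=Δ2−h2·(2M2+M3)/6=785/383
seg 3: a=5, c=M3/2=-5727/1532, d=(M4−M3)/(6·2)=4971/3064, b=Δ3−h3·(2M3+M4)/6=-1925/766
seg 4: a=-2, c=M4/2=4593/766, d=(M5−M4)/(6·1)=-1531/766, b=Δ4−h4·(2M4+M5)/6=767/383
t_q=21/2 → seg 4, τ=1/2; S=-2+767/383·τ+4593/766·τ²+-1531/766·τ³=1535/6128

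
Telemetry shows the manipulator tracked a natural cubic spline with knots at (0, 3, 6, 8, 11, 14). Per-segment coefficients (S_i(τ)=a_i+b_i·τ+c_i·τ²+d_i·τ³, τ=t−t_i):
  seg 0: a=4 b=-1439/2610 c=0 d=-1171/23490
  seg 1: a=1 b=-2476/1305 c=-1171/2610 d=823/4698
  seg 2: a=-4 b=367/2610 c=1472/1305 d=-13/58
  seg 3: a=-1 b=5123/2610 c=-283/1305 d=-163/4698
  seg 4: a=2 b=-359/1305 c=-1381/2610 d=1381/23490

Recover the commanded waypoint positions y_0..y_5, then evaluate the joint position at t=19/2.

y_0 = S_0(0) = a_0 = 4
y_1 = S_1(0) = a_1 = 1
y_2 = S_2(0) = a_2 = -4
y_3 = S_3(0) = a_3 = -1
y_4 = S_4(0) = a_4 = 2
y_5 = S_4(3) = -2
t_q=19/2 is in segment 3 (τ=3/2); S_3(τ)=3107/2320

y_0=4 y_1=1 y_2=-4 y_3=-1 y_4=2 y_5=-2
S(19/2) = 3107/2320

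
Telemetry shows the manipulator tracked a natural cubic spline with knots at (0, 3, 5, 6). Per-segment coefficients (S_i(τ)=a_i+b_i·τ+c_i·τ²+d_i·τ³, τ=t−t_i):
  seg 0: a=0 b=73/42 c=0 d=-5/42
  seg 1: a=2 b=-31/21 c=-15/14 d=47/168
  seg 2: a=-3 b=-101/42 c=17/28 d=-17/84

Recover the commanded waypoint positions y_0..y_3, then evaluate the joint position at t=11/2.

y_0=0 y_1=2 y_2=-3 y_3=-5
S(11/2) = -913/224

y_0 = S_0(0) = a_0 = 0
y_1 = S_1(0) = a_1 = 2
y_2 = S_2(0) = a_2 = -3
y_3 = S_2(1) = -5
t_q=11/2 is in segment 2 (τ=1/2); S_2(τ)=-913/224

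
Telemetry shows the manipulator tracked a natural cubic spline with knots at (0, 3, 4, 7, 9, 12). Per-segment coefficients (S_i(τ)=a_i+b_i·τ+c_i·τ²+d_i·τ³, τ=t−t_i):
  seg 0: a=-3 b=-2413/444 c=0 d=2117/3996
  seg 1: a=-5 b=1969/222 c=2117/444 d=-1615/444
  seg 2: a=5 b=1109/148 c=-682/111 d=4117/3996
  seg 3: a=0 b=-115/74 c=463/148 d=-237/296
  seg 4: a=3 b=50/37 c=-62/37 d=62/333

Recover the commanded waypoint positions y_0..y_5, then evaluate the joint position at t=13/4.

y_0 = S_0(0) = a_0 = -3
y_1 = S_1(0) = a_1 = -5
y_2 = S_2(0) = a_2 = 5
y_3 = S_3(0) = a_3 = 0
y_4 = S_4(0) = a_4 = 3
y_5 = S_4(3) = -3
t_q=13/4 is in segment 1 (τ=1/4); S_1(τ)=-24073/9472

y_0=-3 y_1=-5 y_2=5 y_3=0 y_4=3 y_5=-3
S(13/4) = -24073/9472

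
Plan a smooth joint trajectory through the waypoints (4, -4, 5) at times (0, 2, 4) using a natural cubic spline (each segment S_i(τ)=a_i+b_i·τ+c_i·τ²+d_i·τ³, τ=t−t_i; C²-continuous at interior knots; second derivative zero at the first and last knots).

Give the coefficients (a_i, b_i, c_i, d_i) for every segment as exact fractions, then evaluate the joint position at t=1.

  seg 0: a=4 b=-49/8 c=0 d=17/32
  seg 1: a=-4 b=1/4 c=51/16 d=-17/32
S(1) = -51/32

Δ: Δ0=-4, Δ1=9/2
row 1: diag=8, rhs=51; c'=1/4, d'=51/8
back: M1=51/8
M: M0=0, M1=51/8, M2=0
seg 0: a=4, c=M0/2=0, d=(M1−M0)/(6·2)=17/32, b=Δ0−h0·(2M0+M1)/6=-49/8
seg 1: a=-4, c=M1/2=51/16, d=(M2−M1)/(6·2)=-17/32, b=Δ1−h1·(2M1+M2)/6=1/4
t_q=1 → seg 0, τ=1; S=4+-49/8·τ+0·τ²+17/32·τ³=-51/32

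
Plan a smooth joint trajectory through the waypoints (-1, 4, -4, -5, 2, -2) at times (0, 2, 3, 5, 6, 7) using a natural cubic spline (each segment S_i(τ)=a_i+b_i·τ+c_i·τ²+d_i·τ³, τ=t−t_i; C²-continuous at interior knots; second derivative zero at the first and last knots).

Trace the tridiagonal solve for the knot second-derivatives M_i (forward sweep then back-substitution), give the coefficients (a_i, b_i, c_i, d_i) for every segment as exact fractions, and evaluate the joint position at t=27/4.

  seg 0: a=-1 b=9031/1418 c=0 d=-2743/2836
  seg 1: a=4 b=-7427/1418 c=-8229/1418 d=2156/709
  seg 2: a=-4 b=-10949/1418 c=4707/1418 d=413/2836
  seg 3: a=-5 b=10357/1418 c=2973/709 d=-6377/1418
  seg 4: a=2 b=1559/709 c=-13185/1418 d=4395/1418
S(27/4) = -24827/90752

Δ: Δ0=5/2, Δ1=-8, Δ2=-1/2, Δ3=7, Δ4=-4
row 1: diag=6, rhs=-63; c'=1/6, d'=-21/2
row 2: denom=6−1·1/6=35/6; d'=(45−1·-21/2)/(35/6)=333/35
row 3: denom=6−2·12/35=186/35; d'=(45−2·333/35)/(186/35)=303/62
row 4: denom=4−1·35/186=709/186; d'=(-66−1·303/62)/(709/186)=-13185/709
back: M4=-13185/709
back: M3=303/62−35/186·-13185/709=5946/709
back: M2=333/35−12/35·5946/709=4707/709
back: M1=-21/2−1/6·4707/709=-8229/709
M: M0=0, M1=-8229/709, M2=4707/709, M3=5946/709, M4=-13185/709, M5=0
seg 0: a=-1, c=M0/2=0, d=(M1−M0)/(6·2)=-2743/2836, b=Δ0−h0·(2M0+M1)/6=9031/1418
seg 1: a=4, c=M1/2=-8229/1418, d=(M2−M1)/(6·1)=2156/709, b=Δ1−h1·(2M1+M2)/6=-7427/1418
seg 2: a=-4, c=M2/2=4707/1418, d=(M3−M2)/(6·2)=413/2836, b=Δ2−h2·(2M2+M3)/6=-10949/1418
seg 3: a=-5, c=M3/2=2973/709, d=(M4−M3)/(6·1)=-6377/1418, b=Δ3−h3·(2M3+M4)/6=10357/1418
seg 4: a=2, c=M4/2=-13185/1418, d=(M5−M4)/(6·1)=4395/1418, b=Δ4−h4·(2M4+M5)/6=1559/709
t_q=27/4 → seg 4, τ=3/4; S=2+1559/709·τ+-13185/1418·τ²+4395/1418·τ³=-24827/90752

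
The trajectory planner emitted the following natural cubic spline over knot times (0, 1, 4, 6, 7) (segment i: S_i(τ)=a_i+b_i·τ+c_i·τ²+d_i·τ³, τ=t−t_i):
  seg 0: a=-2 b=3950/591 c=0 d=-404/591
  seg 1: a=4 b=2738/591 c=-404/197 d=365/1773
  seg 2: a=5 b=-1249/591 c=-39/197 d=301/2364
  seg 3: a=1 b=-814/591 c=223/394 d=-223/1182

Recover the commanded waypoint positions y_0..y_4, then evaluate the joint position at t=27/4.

y_0=-2 y_1=4 y_2=5 y_3=1 y_4=0
S(27/4) = 5189/25216

y_0 = S_0(0) = a_0 = -2
y_1 = S_1(0) = a_1 = 4
y_2 = S_2(0) = a_2 = 5
y_3 = S_3(0) = a_3 = 1
y_4 = S_3(1) = 0
t_q=27/4 is in segment 3 (τ=3/4); S_3(τ)=5189/25216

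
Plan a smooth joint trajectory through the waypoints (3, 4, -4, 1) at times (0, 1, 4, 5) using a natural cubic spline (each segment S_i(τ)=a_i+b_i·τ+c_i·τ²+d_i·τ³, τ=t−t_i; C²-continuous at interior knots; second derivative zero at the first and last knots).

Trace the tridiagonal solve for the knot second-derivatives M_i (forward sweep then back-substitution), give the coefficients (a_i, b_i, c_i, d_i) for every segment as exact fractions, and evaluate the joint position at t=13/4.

Δ: Δ0=1, Δ1=-8/3, Δ2=5
row 1: diag=8, rhs=-22; c'=3/8, d'=-11/4
row 2: denom=8−3·3/8=55/8; d'=(46−3·-11/4)/(55/8)=434/55
back: M2=434/55
back: M1=-11/4−3/8·434/55=-314/55
M: M0=0, M1=-314/55, M2=434/55, M3=0
seg 0: a=3, c=M0/2=0, d=(M1−M0)/(6·1)=-157/165, b=Δ0−h0·(2M0+M1)/6=322/165
seg 1: a=4, c=M1/2=-157/55, d=(M2−M1)/(6·3)=34/45, b=Δ1−h1·(2M1+M2)/6=-149/165
seg 2: a=-4, c=M2/2=217/55, d=(M3−M2)/(6·1)=-217/165, b=Δ2−h2·(2M2+M3)/6=391/165
t_q=13/4 → seg 1, τ=9/4; S=4+-149/165·τ+-157/55·τ²+34/45·τ³=-6823/1760

  seg 0: a=3 b=322/165 c=0 d=-157/165
  seg 1: a=4 b=-149/165 c=-157/55 d=34/45
  seg 2: a=-4 b=391/165 c=217/55 d=-217/165
S(13/4) = -6823/1760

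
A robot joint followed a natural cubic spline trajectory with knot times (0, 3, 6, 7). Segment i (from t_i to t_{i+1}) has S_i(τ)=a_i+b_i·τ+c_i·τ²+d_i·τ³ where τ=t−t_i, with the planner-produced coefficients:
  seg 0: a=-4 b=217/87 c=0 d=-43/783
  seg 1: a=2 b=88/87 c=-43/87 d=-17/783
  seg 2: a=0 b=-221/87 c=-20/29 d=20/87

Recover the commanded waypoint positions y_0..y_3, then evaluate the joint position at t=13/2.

y_0 = S_0(0) = a_0 = -4
y_1 = S_1(0) = a_1 = 2
y_2 = S_2(0) = a_2 = 0
y_3 = S_2(1) = -3
t_q=13/2 is in segment 2 (τ=1/2); S_2(τ)=-41/29

y_0=-4 y_1=2 y_2=0 y_3=-3
S(13/2) = -41/29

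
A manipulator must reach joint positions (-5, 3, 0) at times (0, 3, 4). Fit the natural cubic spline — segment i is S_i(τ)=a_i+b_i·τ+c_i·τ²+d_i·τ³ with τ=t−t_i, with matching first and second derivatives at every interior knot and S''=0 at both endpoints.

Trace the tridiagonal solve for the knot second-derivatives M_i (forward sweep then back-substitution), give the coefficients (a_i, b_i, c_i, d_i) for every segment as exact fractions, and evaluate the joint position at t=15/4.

  seg 0: a=-5 b=115/24 c=0 d=-17/72
  seg 1: a=3 b=-19/12 c=-17/8 d=17/24
S(15/4) = 469/512

Δ: Δ0=8/3, Δ1=-3
row 1: diag=8, rhs=-34; c'=1/8, d'=-17/4
back: M1=-17/4
M: M0=0, M1=-17/4, M2=0
seg 0: a=-5, c=M0/2=0, d=(M1−M0)/(6·3)=-17/72, b=Δ0−h0·(2M0+M1)/6=115/24
seg 1: a=3, c=M1/2=-17/8, d=(M2−M1)/(6·1)=17/24, b=Δ1−h1·(2M1+M2)/6=-19/12
t_q=15/4 → seg 1, τ=3/4; S=3+-19/12·τ+-17/8·τ²+17/24·τ³=469/512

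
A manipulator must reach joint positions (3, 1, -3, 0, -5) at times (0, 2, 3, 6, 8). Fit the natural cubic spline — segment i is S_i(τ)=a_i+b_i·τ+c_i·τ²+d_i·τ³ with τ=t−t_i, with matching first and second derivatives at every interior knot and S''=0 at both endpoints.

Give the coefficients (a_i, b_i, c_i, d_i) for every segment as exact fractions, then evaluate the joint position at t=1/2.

Δ: Δ0=-1, Δ1=-4, Δ2=1, Δ3=-5/2
row 1: diag=6, rhs=-18; c'=1/6, d'=-3
row 2: denom=8−1·1/6=47/6; d'=(30−1·-3)/(47/6)=198/47
row 3: denom=10−3·18/47=416/47; d'=(-21−3·198/47)/(416/47)=-1581/416
back: M3=-1581/416
back: M2=198/47−18/47·-1581/416=1179/208
back: M1=-3−1/6·1179/208=-1641/416
M: M0=0, M1=-1641/416, M2=1179/208, M3=-1581/416, M4=0
seg 0: a=3, c=M0/2=0, d=(M1−M0)/(6·2)=-547/1664, b=Δ0−h0·(2M0+M1)/6=131/416
seg 1: a=1, c=M1/2=-1641/832, d=(M2−M1)/(6·1)=1333/832, b=Δ1−h1·(2M1+M2)/6=-755/208
seg 2: a=-3, c=M2/2=1179/416, d=(M3−M2)/(6·3)=-101/192, b=Δ2−h2·(2M2+M3)/6=-2303/832
seg 3: a=0, c=M3/2=-1581/832, d=(M4−M3)/(6·2)=527/1664, b=Δ3−h3·(2M3+M4)/6=7/208
t_q=1/2 → seg 0, τ=1/2; S=3+131/416·τ+0·τ²+-547/1664·τ³=41485/13312

  seg 0: a=3 b=131/416 c=0 d=-547/1664
  seg 1: a=1 b=-755/208 c=-1641/832 d=1333/832
  seg 2: a=-3 b=-2303/832 c=1179/416 d=-101/192
  seg 3: a=0 b=7/208 c=-1581/832 d=527/1664
S(1/2) = 41485/13312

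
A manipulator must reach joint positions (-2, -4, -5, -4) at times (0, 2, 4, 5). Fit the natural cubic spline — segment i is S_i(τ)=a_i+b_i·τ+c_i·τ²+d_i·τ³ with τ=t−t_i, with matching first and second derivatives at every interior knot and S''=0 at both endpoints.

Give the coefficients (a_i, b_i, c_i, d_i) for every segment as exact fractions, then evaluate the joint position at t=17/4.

Δ: Δ0=-1, Δ1=-1/2, Δ2=1
row 1: diag=8, rhs=3; c'=1/4, d'=3/8
row 2: denom=6−2·1/4=11/2; d'=(9−2·3/8)/(11/2)=3/2
back: M2=3/2
back: M1=3/8−1/4·3/2=0
M: M0=0, M1=0, M2=3/2, M3=0
seg 0: a=-2, c=M0/2=0, d=(M1−M0)/(6·2)=0, b=Δ0−h0·(2M0+M1)/6=-1
seg 1: a=-4, c=M1/2=0, d=(M2−M1)/(6·2)=1/8, b=Δ1−h1·(2M1+M2)/6=-1
seg 2: a=-5, c=M2/2=3/4, d=(M3−M2)/(6·1)=-1/4, b=Δ2−h2·(2M2+M3)/6=1/2
t_q=17/4 → seg 2, τ=1/4; S=-5+1/2·τ+3/4·τ²+-1/4·τ³=-1237/256

  seg 0: a=-2 b=-1 c=0 d=0
  seg 1: a=-4 b=-1 c=0 d=1/8
  seg 2: a=-5 b=1/2 c=3/4 d=-1/4
S(17/4) = -1237/256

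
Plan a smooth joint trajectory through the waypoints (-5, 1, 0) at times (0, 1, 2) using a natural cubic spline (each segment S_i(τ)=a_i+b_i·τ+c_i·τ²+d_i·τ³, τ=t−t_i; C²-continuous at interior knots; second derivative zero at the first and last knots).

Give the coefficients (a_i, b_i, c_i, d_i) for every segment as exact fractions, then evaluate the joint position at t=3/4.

Δ: Δ0=6, Δ1=-1
row 1: diag=4, rhs=-42; c'=1/4, d'=-21/2
back: M1=-21/2
M: M0=0, M1=-21/2, M2=0
seg 0: a=-5, c=M0/2=0, d=(M1−M0)/(6·1)=-7/4, b=Δ0−h0·(2M0+M1)/6=31/4
seg 1: a=1, c=M1/2=-21/4, d=(M2−M1)/(6·1)=7/4, b=Δ1−h1·(2M1+M2)/6=5/2
t_q=3/4 → seg 0, τ=3/4; S=-5+31/4·τ+0·τ²+-7/4·τ³=19/256

  seg 0: a=-5 b=31/4 c=0 d=-7/4
  seg 1: a=1 b=5/2 c=-21/4 d=7/4
S(3/4) = 19/256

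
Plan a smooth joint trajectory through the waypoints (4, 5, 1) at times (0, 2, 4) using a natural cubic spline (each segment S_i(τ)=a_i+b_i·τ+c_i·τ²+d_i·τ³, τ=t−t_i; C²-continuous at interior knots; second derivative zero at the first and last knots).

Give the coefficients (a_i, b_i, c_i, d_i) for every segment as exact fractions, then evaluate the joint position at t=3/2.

Δ: Δ0=1/2, Δ1=-2
row 1: diag=8, rhs=-15; c'=1/4, d'=-15/8
back: M1=-15/8
M: M0=0, M1=-15/8, M2=0
seg 0: a=4, c=M0/2=0, d=(M1−M0)/(6·2)=-5/32, b=Δ0−h0·(2M0+M1)/6=9/8
seg 1: a=5, c=M1/2=-15/16, d=(M2−M1)/(6·2)=5/32, b=Δ1−h1·(2M1+M2)/6=-3/4
t_q=3/2 → seg 0, τ=3/2; S=4+9/8·τ+0·τ²+-5/32·τ³=1321/256

  seg 0: a=4 b=9/8 c=0 d=-5/32
  seg 1: a=5 b=-3/4 c=-15/16 d=5/32
S(3/2) = 1321/256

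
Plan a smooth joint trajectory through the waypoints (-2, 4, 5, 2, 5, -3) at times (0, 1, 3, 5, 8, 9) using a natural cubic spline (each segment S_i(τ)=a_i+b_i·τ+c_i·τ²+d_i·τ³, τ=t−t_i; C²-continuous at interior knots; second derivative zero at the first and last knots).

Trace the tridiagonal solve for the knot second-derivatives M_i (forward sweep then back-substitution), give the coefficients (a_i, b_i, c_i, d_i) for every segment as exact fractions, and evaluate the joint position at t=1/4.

  seg 0: a=-2 b=5017/733 c=0 d=-619/733
  seg 1: a=4 b=3160/733 c=-1857/733 d=1841/5864
  seg 2: a=5 b=-3013/1466 c=-1905/2932 d=2719/5864
  seg 3: a=2 b=667/733 c=1563/733 d=-1541/2199
  seg 4: a=5 b=-3824/733 c=-3060/733 d=1020/733
S(1/4) = -14171/46912

Δ: Δ0=6, Δ1=1/2, Δ2=-3/2, Δ3=1, Δ4=-8
row 1: diag=6, rhs=-33; c'=1/3, d'=-11/2
row 2: denom=8−2·1/3=22/3; d'=(-12−2·-11/2)/(22/3)=-3/22
row 3: denom=10−2·3/11=104/11; d'=(15−2·-3/22)/(104/11)=21/13
row 4: denom=8−3·33/104=733/104; d'=(-54−3·21/13)/(733/104)=-6120/733
back: M4=-6120/733
back: M3=21/13−33/104·-6120/733=3126/733
back: M2=-3/22−3/11·3126/733=-1905/1466
back: M1=-11/2−1/3·-1905/1466=-3714/733
M: M0=0, M1=-3714/733, M2=-1905/1466, M3=3126/733, M4=-6120/733, M5=0
seg 0: a=-2, c=M0/2=0, d=(M1−M0)/(6·1)=-619/733, b=Δ0−h0·(2M0+M1)/6=5017/733
seg 1: a=4, c=M1/2=-1857/733, d=(M2−M1)/(6·2)=1841/5864, b=Δ1−h1·(2M1+M2)/6=3160/733
seg 2: a=5, c=M2/2=-1905/2932, d=(M3−M2)/(6·2)=2719/5864, b=Δ2−h2·(2M2+M3)/6=-3013/1466
seg 3: a=2, c=M3/2=1563/733, d=(M4−M3)/(6·3)=-1541/2199, b=Δ3−h3·(2M3+M4)/6=667/733
seg 4: a=5, c=M4/2=-3060/733, d=(M5−M4)/(6·1)=1020/733, b=Δ4−h4·(2M4+M5)/6=-3824/733
t_q=1/4 → seg 0, τ=1/4; S=-2+5017/733·τ+0·τ²+-619/733·τ³=-14171/46912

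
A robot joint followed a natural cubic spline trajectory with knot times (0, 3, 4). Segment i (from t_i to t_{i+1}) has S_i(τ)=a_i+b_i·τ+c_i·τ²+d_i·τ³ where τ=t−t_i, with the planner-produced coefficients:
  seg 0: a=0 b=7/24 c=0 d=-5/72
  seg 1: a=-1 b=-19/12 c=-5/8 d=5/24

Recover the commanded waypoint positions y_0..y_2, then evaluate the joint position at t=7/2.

y_0=0 y_1=-1 y_2=-3
S(7/2) = -123/64

y_0 = S_0(0) = a_0 = 0
y_1 = S_1(0) = a_1 = -1
y_2 = S_1(1) = -3
t_q=7/2 is in segment 1 (τ=1/2); S_1(τ)=-123/64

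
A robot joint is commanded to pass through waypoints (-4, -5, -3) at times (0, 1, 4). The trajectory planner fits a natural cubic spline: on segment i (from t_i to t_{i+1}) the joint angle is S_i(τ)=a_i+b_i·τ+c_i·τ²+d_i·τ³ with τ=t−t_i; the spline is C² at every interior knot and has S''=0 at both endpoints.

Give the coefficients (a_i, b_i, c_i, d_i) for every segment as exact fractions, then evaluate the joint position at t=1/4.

Δ: Δ0=-1, Δ1=2/3
row 1: diag=8, rhs=10; c'=3/8, d'=5/4
back: M1=5/4
M: M0=0, M1=5/4, M2=0
seg 0: a=-4, c=M0/2=0, d=(M1−M0)/(6·1)=5/24, b=Δ0−h0·(2M0+M1)/6=-29/24
seg 1: a=-5, c=M1/2=5/8, d=(M2−M1)/(6·3)=-5/72, b=Δ1−h1·(2M1+M2)/6=-7/12
t_q=1/4 → seg 0, τ=1/4; S=-4+-29/24·τ+0·τ²+5/24·τ³=-2201/512

  seg 0: a=-4 b=-29/24 c=0 d=5/24
  seg 1: a=-5 b=-7/12 c=5/8 d=-5/72
S(1/4) = -2201/512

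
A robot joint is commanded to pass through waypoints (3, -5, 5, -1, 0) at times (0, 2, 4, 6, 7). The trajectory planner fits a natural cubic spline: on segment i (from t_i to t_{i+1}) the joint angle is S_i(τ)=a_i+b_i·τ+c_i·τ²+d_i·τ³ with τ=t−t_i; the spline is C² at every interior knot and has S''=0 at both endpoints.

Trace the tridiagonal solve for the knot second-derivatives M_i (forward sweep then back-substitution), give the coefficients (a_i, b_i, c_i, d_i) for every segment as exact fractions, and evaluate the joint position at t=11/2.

  seg 0: a=3 b=-291/41 c=0 d=127/164
  seg 1: a=-5 b=90/41 c=381/82 d=-133/82
  seg 2: a=5 b=54/41 c=-417/82 d=60/41
  seg 3: a=-1 b=-60/41 c=303/82 d=-101/82
S(11/2) = 155/328

Δ: Δ0=-4, Δ1=5, Δ2=-3, Δ3=1
row 1: diag=8, rhs=54; c'=1/4, d'=27/4
row 2: denom=8−2·1/4=15/2; d'=(-48−2·27/4)/(15/2)=-41/5
row 3: denom=6−2·4/15=82/15; d'=(24−2·-41/5)/(82/15)=303/41
back: M3=303/41
back: M2=-41/5−4/15·303/41=-417/41
back: M1=27/4−1/4·-417/41=381/41
M: M0=0, M1=381/41, M2=-417/41, M3=303/41, M4=0
seg 0: a=3, c=M0/2=0, d=(M1−M0)/(6·2)=127/164, b=Δ0−h0·(2M0+M1)/6=-291/41
seg 1: a=-5, c=M1/2=381/82, d=(M2−M1)/(6·2)=-133/82, b=Δ1−h1·(2M1+M2)/6=90/41
seg 2: a=5, c=M2/2=-417/82, d=(M3−M2)/(6·2)=60/41, b=Δ2−h2·(2M2+M3)/6=54/41
seg 3: a=-1, c=M3/2=303/82, d=(M4−M3)/(6·1)=-101/82, b=Δ3−h3·(2M3+M4)/6=-60/41
t_q=11/2 → seg 2, τ=3/2; S=5+54/41·τ+-417/82·τ²+60/41·τ³=155/328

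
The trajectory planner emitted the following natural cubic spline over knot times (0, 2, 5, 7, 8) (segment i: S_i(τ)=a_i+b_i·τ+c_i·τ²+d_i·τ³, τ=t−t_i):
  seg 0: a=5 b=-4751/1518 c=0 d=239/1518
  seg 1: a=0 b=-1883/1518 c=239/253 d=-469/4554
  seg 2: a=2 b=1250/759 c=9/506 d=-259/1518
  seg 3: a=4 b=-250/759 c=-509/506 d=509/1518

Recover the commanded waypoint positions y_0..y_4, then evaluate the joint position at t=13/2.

y_0 = S_0(0) = a_0 = 5
y_1 = S_1(0) = a_1 = 0
y_2 = S_2(0) = a_2 = 2
y_3 = S_3(0) = a_3 = 4
y_4 = S_3(1) = 3
t_q=13/2 is in segment 2 (τ=3/2); S_2(τ)=15927/4048

y_0=5 y_1=0 y_2=2 y_3=4 y_4=3
S(13/2) = 15927/4048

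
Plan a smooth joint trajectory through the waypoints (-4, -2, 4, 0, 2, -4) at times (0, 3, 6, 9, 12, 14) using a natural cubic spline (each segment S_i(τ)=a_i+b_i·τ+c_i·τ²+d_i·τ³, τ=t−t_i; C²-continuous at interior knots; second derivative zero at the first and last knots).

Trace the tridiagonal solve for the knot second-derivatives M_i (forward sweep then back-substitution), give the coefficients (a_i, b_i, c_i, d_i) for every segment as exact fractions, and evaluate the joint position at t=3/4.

  seg 0: a=-4 b=1/103 c=0 d=203/2781
  seg 1: a=-2 b=204/103 c=203/309 d=-67/309
  seg 2: a=4 b=7/103 c=-400/309 d=767/2781
  seg 3: a=0 b=-26/103 c=367/309 d=-817/2781
  seg 4: a=2 b=-109/103 c=-150/103 d=25/103
S(3/4) = -26117/6592

Δ: Δ0=2/3, Δ1=2, Δ2=-4/3, Δ3=2/3, Δ4=-3
row 1: diag=12, rhs=8; c'=1/4, d'=2/3
row 2: denom=12−3·1/4=45/4; d'=(-20−3·2/3)/(45/4)=-88/45
row 3: denom=12−3·4/15=56/5; d'=(12−3·-88/45)/(56/5)=67/42
row 4: denom=10−3·15/56=515/56; d'=(-22−3·67/42)/(515/56)=-300/103
back: M4=-300/103
back: M3=67/42−15/56·-300/103=734/309
back: M2=-88/45−4/15·734/309=-800/309
back: M1=2/3−1/4·-800/309=406/309
M: M0=0, M1=406/309, M2=-800/309, M3=734/309, M4=-300/103, M5=0
seg 0: a=-4, c=M0/2=0, d=(M1−M0)/(6·3)=203/2781, b=Δ0−h0·(2M0+M1)/6=1/103
seg 1: a=-2, c=M1/2=203/309, d=(M2−M1)/(6·3)=-67/309, b=Δ1−h1·(2M1+M2)/6=204/103
seg 2: a=4, c=M2/2=-400/309, d=(M3−M2)/(6·3)=767/2781, b=Δ2−h2·(2M2+M3)/6=7/103
seg 3: a=0, c=M3/2=367/309, d=(M4−M3)/(6·3)=-817/2781, b=Δ3−h3·(2M3+M4)/6=-26/103
seg 4: a=2, c=M4/2=-150/103, d=(M5−M4)/(6·2)=25/103, b=Δ4−h4·(2M4+M5)/6=-109/103
t_q=3/4 → seg 0, τ=3/4; S=-4+1/103·τ+0·τ²+203/2781·τ³=-26117/6592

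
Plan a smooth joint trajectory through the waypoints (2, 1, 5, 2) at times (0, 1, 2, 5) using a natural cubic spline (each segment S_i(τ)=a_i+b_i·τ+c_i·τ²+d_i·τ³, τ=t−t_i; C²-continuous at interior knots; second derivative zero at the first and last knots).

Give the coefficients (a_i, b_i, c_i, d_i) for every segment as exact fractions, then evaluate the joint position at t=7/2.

Δ: Δ0=-1, Δ1=4, Δ2=-1
row 1: diag=4, rhs=30; c'=1/4, d'=15/2
row 2: denom=8−1·1/4=31/4; d'=(-30−1·15/2)/(31/4)=-150/31
back: M2=-150/31
back: M1=15/2−1/4·-150/31=270/31
M: M0=0, M1=270/31, M2=-150/31, M3=0
seg 0: a=2, c=M0/2=0, d=(M1−M0)/(6·1)=45/31, b=Δ0−h0·(2M0+M1)/6=-76/31
seg 1: a=1, c=M1/2=135/31, d=(M2−M1)/(6·1)=-70/31, b=Δ1−h1·(2M1+M2)/6=59/31
seg 2: a=5, c=M2/2=-75/31, d=(M3−M2)/(6·3)=25/93, b=Δ2−h2·(2M2+M3)/6=119/31
t_q=7/2 → seg 2, τ=3/2; S=5+119/31·τ+-75/31·τ²+25/93·τ³=1543/248

  seg 0: a=2 b=-76/31 c=0 d=45/31
  seg 1: a=1 b=59/31 c=135/31 d=-70/31
  seg 2: a=5 b=119/31 c=-75/31 d=25/93
S(7/2) = 1543/248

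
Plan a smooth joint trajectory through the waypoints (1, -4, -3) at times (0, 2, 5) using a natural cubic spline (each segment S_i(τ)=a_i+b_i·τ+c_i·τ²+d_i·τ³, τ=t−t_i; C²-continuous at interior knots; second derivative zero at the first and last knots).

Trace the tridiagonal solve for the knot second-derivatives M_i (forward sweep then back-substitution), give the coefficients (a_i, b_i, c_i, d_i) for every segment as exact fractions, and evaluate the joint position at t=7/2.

  seg 0: a=1 b=-46/15 c=0 d=17/120
  seg 1: a=-4 b=-41/30 c=17/20 d=-17/180
S(7/2) = -713/160

Δ: Δ0=-5/2, Δ1=1/3
row 1: diag=10, rhs=17; c'=3/10, d'=17/10
back: M1=17/10
M: M0=0, M1=17/10, M2=0
seg 0: a=1, c=M0/2=0, d=(M1−M0)/(6·2)=17/120, b=Δ0−h0·(2M0+M1)/6=-46/15
seg 1: a=-4, c=M1/2=17/20, d=(M2−M1)/(6·3)=-17/180, b=Δ1−h1·(2M1+M2)/6=-41/30
t_q=7/2 → seg 1, τ=3/2; S=-4+-41/30·τ+17/20·τ²+-17/180·τ³=-713/160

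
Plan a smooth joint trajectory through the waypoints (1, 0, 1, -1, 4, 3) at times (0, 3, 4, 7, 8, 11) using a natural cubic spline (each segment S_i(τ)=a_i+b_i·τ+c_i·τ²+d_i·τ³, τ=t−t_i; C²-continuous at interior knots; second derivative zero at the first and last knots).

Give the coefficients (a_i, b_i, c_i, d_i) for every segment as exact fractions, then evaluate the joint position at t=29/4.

Δ: Δ0=-1/3, Δ1=1, Δ2=-2/3, Δ3=5, Δ4=-1/3
row 1: diag=8, rhs=8; c'=1/8, d'=1
row 2: denom=8−1·1/8=63/8; d'=(-10−1·1)/(63/8)=-88/63
row 3: denom=8−3·8/21=48/7; d'=(34−3·-88/63)/(48/7)=401/72
row 4: denom=8−1·7/48=377/48; d'=(-32−1·401/72)/(377/48)=-5410/1131
back: M4=-5410/1131
back: M3=401/72−7/48·-5410/1131=7088/1131
back: M2=-88/63−8/21·7088/1131=-4280/1131
back: M1=1−1/8·-4280/1131=1666/1131
M: M0=0, M1=1666/1131, M2=-4280/1131, M3=7088/1131, M4=-5410/1131, M5=0
seg 0: a=1, c=M0/2=0, d=(M1−M0)/(6·3)=833/10179, b=Δ0−h0·(2M0+M1)/6=-1210/1131
seg 1: a=0, c=M1/2=833/1131, d=(M2−M1)/(6·1)=-991/1131, b=Δ1−h1·(2M1+M2)/6=1289/1131
seg 2: a=1, c=M2/2=-2140/1131, d=(M3−M2)/(6·3)=196/351, b=Δ2−h2·(2M2+M3)/6=-6/377
seg 3: a=-1, c=M3/2=3544/1131, d=(M4−M3)/(6·1)=-2083/1131, b=Δ3−h3·(2M3+M4)/6=1398/377
seg 4: a=4, c=M4/2=-2705/1131, d=(M5−M4)/(6·3)=2705/10179, b=Δ4−h4·(2M4+M5)/6=5033/1131
t_q=29/4 → seg 3, τ=1/4; S=-1+1398/377·τ+3544/1131·τ²+-2083/1131·τ³=2271/24128

  seg 0: a=1 b=-1210/1131 c=0 d=833/10179
  seg 1: a=0 b=1289/1131 c=833/1131 d=-991/1131
  seg 2: a=1 b=-6/377 c=-2140/1131 d=196/351
  seg 3: a=-1 b=1398/377 c=3544/1131 d=-2083/1131
  seg 4: a=4 b=5033/1131 c=-2705/1131 d=2705/10179
S(29/4) = 2271/24128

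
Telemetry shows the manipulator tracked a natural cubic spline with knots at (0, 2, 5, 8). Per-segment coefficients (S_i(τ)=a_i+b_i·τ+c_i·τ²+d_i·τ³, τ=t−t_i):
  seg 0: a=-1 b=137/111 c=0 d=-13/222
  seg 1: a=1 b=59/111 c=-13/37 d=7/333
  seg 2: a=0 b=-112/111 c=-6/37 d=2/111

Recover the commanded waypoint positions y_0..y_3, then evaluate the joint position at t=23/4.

y_0=-1 y_1=1 y_2=0 y_3=-4
S(23/4) = -995/1184

y_0 = S_0(0) = a_0 = -1
y_1 = S_1(0) = a_1 = 1
y_2 = S_2(0) = a_2 = 0
y_3 = S_2(3) = -4
t_q=23/4 is in segment 2 (τ=3/4); S_2(τ)=-995/1184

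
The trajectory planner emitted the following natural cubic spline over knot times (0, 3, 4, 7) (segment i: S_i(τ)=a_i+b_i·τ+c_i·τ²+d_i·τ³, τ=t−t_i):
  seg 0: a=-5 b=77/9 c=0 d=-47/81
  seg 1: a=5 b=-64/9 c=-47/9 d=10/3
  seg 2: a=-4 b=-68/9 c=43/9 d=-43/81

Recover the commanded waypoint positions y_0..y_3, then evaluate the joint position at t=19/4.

y_0 = S_0(0) = a_0 = -5
y_1 = S_1(0) = a_1 = 5
y_2 = S_2(0) = a_2 = -4
y_3 = S_2(3) = 2
t_q=19/4 is in segment 2 (τ=3/4); S_2(τ)=-461/64

y_0=-5 y_1=5 y_2=-4 y_3=2
S(19/4) = -461/64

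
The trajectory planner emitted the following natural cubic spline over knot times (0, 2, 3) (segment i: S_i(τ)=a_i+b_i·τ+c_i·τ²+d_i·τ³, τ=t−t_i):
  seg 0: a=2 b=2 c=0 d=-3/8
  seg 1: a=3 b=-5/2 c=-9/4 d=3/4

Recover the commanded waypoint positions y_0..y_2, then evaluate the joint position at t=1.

y_0 = S_0(0) = a_0 = 2
y_1 = S_1(0) = a_1 = 3
y_2 = S_1(1) = -1
t_q=1 is in segment 0 (τ=1); S_0(τ)=29/8

y_0=2 y_1=3 y_2=-1
S(1) = 29/8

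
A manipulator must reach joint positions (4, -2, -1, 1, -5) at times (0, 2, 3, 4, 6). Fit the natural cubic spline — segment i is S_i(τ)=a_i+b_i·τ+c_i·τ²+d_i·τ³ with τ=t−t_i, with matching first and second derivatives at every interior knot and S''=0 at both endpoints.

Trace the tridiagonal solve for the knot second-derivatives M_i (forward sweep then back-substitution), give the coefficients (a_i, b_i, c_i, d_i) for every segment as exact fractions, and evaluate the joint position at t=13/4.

Δ: Δ0=-3, Δ1=1, Δ2=2, Δ3=-3
row 1: diag=6, rhs=24; c'=1/6, d'=4
row 2: denom=4−1·1/6=23/6; d'=(6−1·4)/(23/6)=12/23
row 3: denom=6−1·6/23=132/23; d'=(-30−1·12/23)/(132/23)=-117/22
back: M3=-117/22
back: M2=12/23−6/23·-117/22=21/11
back: M1=4−1/6·21/11=81/22
M: M0=0, M1=81/22, M2=21/11, M3=-117/22, M4=0
seg 0: a=4, c=M0/2=0, d=(M1−M0)/(6·2)=27/88, b=Δ0−h0·(2M0+M1)/6=-93/22
seg 1: a=-2, c=M1/2=81/44, d=(M2−M1)/(6·1)=-13/44, b=Δ1−h1·(2M1+M2)/6=-6/11
seg 2: a=-1, c=M2/2=21/22, d=(M3−M2)/(6·1)=-53/44, b=Δ2−h2·(2M2+M3)/6=9/4
seg 3: a=1, c=M3/2=-117/44, d=(M4−M3)/(6·2)=39/88, b=Δ3−h3·(2M3+M4)/6=6/11
t_q=13/4 → seg 2, τ=1/4; S=-1+9/4·τ+21/22·τ²+-53/44·τ³=-1117/2816

  seg 0: a=4 b=-93/22 c=0 d=27/88
  seg 1: a=-2 b=-6/11 c=81/44 d=-13/44
  seg 2: a=-1 b=9/4 c=21/22 d=-53/44
  seg 3: a=1 b=6/11 c=-117/44 d=39/88
S(13/4) = -1117/2816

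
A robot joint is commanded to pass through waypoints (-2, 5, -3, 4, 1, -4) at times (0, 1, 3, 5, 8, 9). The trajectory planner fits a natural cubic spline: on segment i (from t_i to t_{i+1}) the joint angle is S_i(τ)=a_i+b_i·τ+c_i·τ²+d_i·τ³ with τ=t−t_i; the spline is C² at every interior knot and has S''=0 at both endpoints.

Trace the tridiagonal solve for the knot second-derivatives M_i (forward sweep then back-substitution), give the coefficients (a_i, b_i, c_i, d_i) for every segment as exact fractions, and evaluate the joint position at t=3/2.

  seg 0: a=-2 b=27581/2932 c=0 d=-7057/2932
  seg 1: a=5 b=3205/1466 c=-21171/2932 d=6051/2932
  seg 2: a=-3 b=-2831/1466 c=15135/2932 d=-7173/5864
  seg 3: a=4 b=2960/733 c=-1596/733 d=365/2199
  seg 4: a=1 b=-3331/733 c=-501/733 d=167/733
S(3/2) = 106629/23456

Δ: Δ0=7, Δ1=-4, Δ2=7/2, Δ3=-1, Δ4=-5
row 1: diag=6, rhs=-66; c'=1/3, d'=-11
row 2: denom=8−2·1/3=22/3; d'=(45−2·-11)/(22/3)=201/22
row 3: denom=10−2·3/11=104/11; d'=(-27−2·201/22)/(104/11)=-249/52
row 4: denom=8−3·33/104=733/104; d'=(-24−3·-249/52)/(733/104)=-1002/733
back: M4=-1002/733
back: M3=-249/52−33/104·-1002/733=-3192/733
back: M2=201/22−3/11·-3192/733=15135/1466
back: M1=-11−1/3·15135/1466=-21171/1466
M: M0=0, M1=-21171/1466, M2=15135/1466, M3=-3192/733, M4=-1002/733, M5=0
seg 0: a=-2, c=M0/2=0, d=(M1−M0)/(6·1)=-7057/2932, b=Δ0−h0·(2M0+M1)/6=27581/2932
seg 1: a=5, c=M1/2=-21171/2932, d=(M2−M1)/(6·2)=6051/2932, b=Δ1−h1·(2M1+M2)/6=3205/1466
seg 2: a=-3, c=M2/2=15135/2932, d=(M3−M2)/(6·2)=-7173/5864, b=Δ2−h2·(2M2+M3)/6=-2831/1466
seg 3: a=4, c=M3/2=-1596/733, d=(M4−M3)/(6·3)=365/2199, b=Δ3−h3·(2M3+M4)/6=2960/733
seg 4: a=1, c=M4/2=-501/733, d=(M5−M4)/(6·1)=167/733, b=Δ4−h4·(2M4+M5)/6=-3331/733
t_q=3/2 → seg 1, τ=1/2; S=5+3205/1466·τ+-21171/2932·τ²+6051/2932·τ³=106629/23456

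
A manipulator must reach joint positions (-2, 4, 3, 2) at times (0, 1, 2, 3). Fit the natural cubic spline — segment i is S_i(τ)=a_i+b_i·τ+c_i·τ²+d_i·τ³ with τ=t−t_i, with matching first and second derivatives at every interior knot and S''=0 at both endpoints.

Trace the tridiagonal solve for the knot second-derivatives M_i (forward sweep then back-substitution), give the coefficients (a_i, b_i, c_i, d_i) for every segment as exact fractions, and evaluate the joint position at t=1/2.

  seg 0: a=-2 b=118/15 c=0 d=-28/15
  seg 1: a=4 b=34/15 c=-28/5 d=7/3
  seg 2: a=3 b=-29/15 c=7/5 d=-7/15
S(1/2) = 17/10

Δ: Δ0=6, Δ1=-1, Δ2=-1
row 1: diag=4, rhs=-42; c'=1/4, d'=-21/2
row 2: denom=4−1·1/4=15/4; d'=(0−1·-21/2)/(15/4)=14/5
back: M2=14/5
back: M1=-21/2−1/4·14/5=-56/5
M: M0=0, M1=-56/5, M2=14/5, M3=0
seg 0: a=-2, c=M0/2=0, d=(M1−M0)/(6·1)=-28/15, b=Δ0−h0·(2M0+M1)/6=118/15
seg 1: a=4, c=M1/2=-28/5, d=(M2−M1)/(6·1)=7/3, b=Δ1−h1·(2M1+M2)/6=34/15
seg 2: a=3, c=M2/2=7/5, d=(M3−M2)/(6·1)=-7/15, b=Δ2−h2·(2M2+M3)/6=-29/15
t_q=1/2 → seg 0, τ=1/2; S=-2+118/15·τ+0·τ²+-28/15·τ³=17/10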